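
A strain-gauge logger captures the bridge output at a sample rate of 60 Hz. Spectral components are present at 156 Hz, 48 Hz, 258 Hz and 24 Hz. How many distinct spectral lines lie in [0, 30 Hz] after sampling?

3

fs/2 = 30 Hz.
156 Hz mod fs = 36 Hz.
36 Hz > fs/2 = 30 Hz, folds to fs − 36 Hz = 24 Hz.
48 Hz > fs/2 = 30 Hz, folds to fs − 48 Hz = 12 Hz.
258 Hz mod fs = 18 Hz.
18 Hz ≤ fs/2 = 30 Hz, appears at 18 Hz.
24 Hz ≤ fs/2 = 30 Hz, passes unchanged.
Distinct values: {12 Hz, 18 Hz, 24 Hz} → 3.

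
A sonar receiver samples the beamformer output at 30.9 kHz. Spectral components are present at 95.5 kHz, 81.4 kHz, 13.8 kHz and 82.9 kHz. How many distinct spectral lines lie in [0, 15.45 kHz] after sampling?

4

fs/2 = 15.45 kHz.
95.5 kHz mod fs = 2.8 kHz.
2.8 kHz ≤ fs/2 = 15.45 kHz, appears at 2.8 kHz.
81.4 kHz mod fs = 19.6 kHz.
19.6 kHz > fs/2 = 15.45 kHz, folds to fs − 19.6 kHz = 11.3 kHz.
13.8 kHz ≤ fs/2 = 15.45 kHz, passes unchanged.
82.9 kHz mod fs = 21.1 kHz.
21.1 kHz > fs/2 = 15.45 kHz, folds to fs − 21.1 kHz = 9.8 kHz.
Distinct values: {2.8 kHz, 9.8 kHz, 11.3 kHz, 13.8 kHz} → 4.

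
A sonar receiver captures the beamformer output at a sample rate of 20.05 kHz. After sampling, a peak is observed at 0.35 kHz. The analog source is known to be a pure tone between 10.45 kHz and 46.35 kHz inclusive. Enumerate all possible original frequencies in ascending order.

Frequencies that alias to 0.35 kHz are k·fs ± 0.35 kHz for integer k ≥ 0.
k=0: 0.35 kHz.
k=1: 19.7 kHz, 20.4 kHz.
k=2: 39.75 kHz, 40.45 kHz.
k=3: 59.8 kHz, 60.5 kHz.
Within [10.45 kHz, 46.35 kHz]: 19.7 kHz, 20.4 kHz, 39.75 kHz, 40.45 kHz.

19.7 kHz, 20.4 kHz, 39.75 kHz, 40.45 kHz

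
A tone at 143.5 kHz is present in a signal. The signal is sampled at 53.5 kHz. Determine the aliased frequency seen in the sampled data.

17 kHz

143.5 kHz mod fs = 36.5 kHz.
36.5 kHz > fs/2 = 26.75 kHz, folds to fs − 36.5 kHz = 17 kHz.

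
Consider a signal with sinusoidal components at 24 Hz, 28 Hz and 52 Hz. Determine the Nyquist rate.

Highest-frequency component: 52 Hz.
Nyquist rate = 2 × 52 Hz = 104 Hz.

104 Hz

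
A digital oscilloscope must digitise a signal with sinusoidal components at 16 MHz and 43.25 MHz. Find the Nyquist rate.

Highest-frequency component: 43.25 MHz.
Nyquist rate = 2 × 43.25 MHz = 86.5 MHz.

86.5 MHz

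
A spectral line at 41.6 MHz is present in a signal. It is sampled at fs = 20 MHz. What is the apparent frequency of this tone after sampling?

41.6 MHz mod fs = 1.6 MHz.
1.6 MHz ≤ fs/2 = 10 MHz, appears at 1.6 MHz.

1.6 MHz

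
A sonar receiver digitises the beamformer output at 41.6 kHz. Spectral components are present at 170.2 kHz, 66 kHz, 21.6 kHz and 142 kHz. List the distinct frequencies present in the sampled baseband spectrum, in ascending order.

3.8 kHz, 17.2 kHz, 20 kHz

fs/2 = 20.8 kHz.
170.2 kHz mod fs = 3.8 kHz.
3.8 kHz ≤ fs/2 = 20.8 kHz, appears at 3.8 kHz.
66 kHz mod fs = 24.4 kHz.
24.4 kHz > fs/2 = 20.8 kHz, folds to fs − 24.4 kHz = 17.2 kHz.
21.6 kHz > fs/2 = 20.8 kHz, folds to fs − 21.6 kHz = 20 kHz.
142 kHz mod fs = 17.2 kHz.
17.2 kHz ≤ fs/2 = 20.8 kHz, appears at 17.2 kHz.
Distinct values: {3.8 kHz, 17.2 kHz, 20 kHz}.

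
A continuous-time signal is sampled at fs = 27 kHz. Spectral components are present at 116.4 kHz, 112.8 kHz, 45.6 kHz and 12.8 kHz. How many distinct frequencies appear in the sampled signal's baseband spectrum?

3

fs/2 = 13.5 kHz.
116.4 kHz mod fs = 8.4 kHz.
8.4 kHz ≤ fs/2 = 13.5 kHz, appears at 8.4 kHz.
112.8 kHz mod fs = 4.8 kHz.
4.8 kHz ≤ fs/2 = 13.5 kHz, appears at 4.8 kHz.
45.6 kHz mod fs = 18.6 kHz.
18.6 kHz > fs/2 = 13.5 kHz, folds to fs − 18.6 kHz = 8.4 kHz.
12.8 kHz ≤ fs/2 = 13.5 kHz, passes unchanged.
Distinct values: {4.8 kHz, 8.4 kHz, 12.8 kHz} → 3.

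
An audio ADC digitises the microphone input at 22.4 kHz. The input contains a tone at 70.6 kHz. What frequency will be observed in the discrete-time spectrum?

70.6 kHz mod fs = 3.4 kHz.
3.4 kHz ≤ fs/2 = 11.2 kHz, appears at 3.4 kHz.

3.4 kHz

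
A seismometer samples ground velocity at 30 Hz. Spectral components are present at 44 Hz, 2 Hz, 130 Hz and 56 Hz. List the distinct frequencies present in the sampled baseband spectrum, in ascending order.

2 Hz, 4 Hz, 10 Hz, 14 Hz

fs/2 = 15 Hz.
44 Hz mod fs = 14 Hz.
14 Hz ≤ fs/2 = 15 Hz, appears at 14 Hz.
2 Hz ≤ fs/2 = 15 Hz, passes unchanged.
130 Hz mod fs = 10 Hz.
10 Hz ≤ fs/2 = 15 Hz, appears at 10 Hz.
56 Hz mod fs = 26 Hz.
26 Hz > fs/2 = 15 Hz, folds to fs − 26 Hz = 4 Hz.
Distinct values: {2 Hz, 4 Hz, 10 Hz, 14 Hz}.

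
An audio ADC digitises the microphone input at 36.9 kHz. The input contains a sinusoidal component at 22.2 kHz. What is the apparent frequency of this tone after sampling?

14.7 kHz

22.2 kHz > fs/2 = 18.45 kHz, folds to fs − 22.2 kHz = 14.7 kHz.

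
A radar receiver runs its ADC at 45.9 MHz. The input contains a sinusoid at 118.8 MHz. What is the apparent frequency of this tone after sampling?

18.9 MHz

118.8 MHz mod fs = 27 MHz.
27 MHz > fs/2 = 22.95 MHz, folds to fs − 27 MHz = 18.9 MHz.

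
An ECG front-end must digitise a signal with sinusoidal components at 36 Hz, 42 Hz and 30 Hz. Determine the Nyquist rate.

Highest-frequency component: 42 Hz.
Nyquist rate = 2 × 42 Hz = 84 Hz.

84 Hz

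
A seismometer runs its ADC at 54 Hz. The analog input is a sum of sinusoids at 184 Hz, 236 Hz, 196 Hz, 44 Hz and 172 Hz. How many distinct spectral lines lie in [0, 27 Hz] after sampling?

3

fs/2 = 27 Hz.
184 Hz mod fs = 22 Hz.
22 Hz ≤ fs/2 = 27 Hz, appears at 22 Hz.
236 Hz mod fs = 20 Hz.
20 Hz ≤ fs/2 = 27 Hz, appears at 20 Hz.
196 Hz mod fs = 34 Hz.
34 Hz > fs/2 = 27 Hz, folds to fs − 34 Hz = 20 Hz.
44 Hz > fs/2 = 27 Hz, folds to fs − 44 Hz = 10 Hz.
172 Hz mod fs = 10 Hz.
10 Hz ≤ fs/2 = 27 Hz, appears at 10 Hz.
Distinct values: {10 Hz, 20 Hz, 22 Hz} → 3.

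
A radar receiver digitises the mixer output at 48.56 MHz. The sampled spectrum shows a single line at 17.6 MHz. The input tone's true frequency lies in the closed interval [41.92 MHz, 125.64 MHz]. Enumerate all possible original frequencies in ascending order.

66.16 MHz, 79.52 MHz, 114.72 MHz

Frequencies that alias to 17.6 MHz are k·fs ± 17.6 MHz for integer k ≥ 0.
k=0: 17.6 MHz.
k=1: 30.96 MHz, 66.16 MHz.
k=2: 79.52 MHz, 114.72 MHz.
k=3: 128.08 MHz, 163.28 MHz.
Within [41.92 MHz, 125.64 MHz]: 66.16 MHz, 79.52 MHz, 114.72 MHz.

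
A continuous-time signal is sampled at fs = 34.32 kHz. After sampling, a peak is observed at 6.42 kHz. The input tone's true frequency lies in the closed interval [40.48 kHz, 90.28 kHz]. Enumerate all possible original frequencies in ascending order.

40.74 kHz, 62.22 kHz, 75.06 kHz

Frequencies that alias to 6.42 kHz are k·fs ± 6.42 kHz for integer k ≥ 0.
k=0: 6.42 kHz.
k=1: 27.9 kHz, 40.74 kHz.
k=2: 62.22 kHz, 75.06 kHz.
k=3: 96.54 kHz, 109.38 kHz.
Within [40.48 kHz, 90.28 kHz]: 40.74 kHz, 62.22 kHz, 75.06 kHz.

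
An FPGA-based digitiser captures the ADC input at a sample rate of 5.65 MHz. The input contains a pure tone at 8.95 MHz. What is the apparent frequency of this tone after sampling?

2.35 MHz

8.95 MHz mod fs = 3.3 MHz.
3.3 MHz > fs/2 = 2.825 MHz, folds to fs − 3.3 MHz = 2.35 MHz.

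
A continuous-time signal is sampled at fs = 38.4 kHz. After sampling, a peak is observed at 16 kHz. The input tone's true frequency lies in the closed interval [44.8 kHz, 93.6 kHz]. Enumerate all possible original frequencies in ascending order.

Frequencies that alias to 16 kHz are k·fs ± 16 kHz for integer k ≥ 0.
k=0: 16 kHz.
k=1: 22.4 kHz, 54.4 kHz.
k=2: 60.8 kHz, 92.8 kHz.
k=3: 99.2 kHz, 131.2 kHz.
Within [44.8 kHz, 93.6 kHz]: 54.4 kHz, 60.8 kHz, 92.8 kHz.

54.4 kHz, 60.8 kHz, 92.8 kHz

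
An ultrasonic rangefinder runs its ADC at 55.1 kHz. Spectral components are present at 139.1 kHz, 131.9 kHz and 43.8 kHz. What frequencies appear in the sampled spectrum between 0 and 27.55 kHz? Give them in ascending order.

fs/2 = 27.55 kHz.
139.1 kHz mod fs = 28.9 kHz.
28.9 kHz > fs/2 = 27.55 kHz, folds to fs − 28.9 kHz = 26.2 kHz.
131.9 kHz mod fs = 21.7 kHz.
21.7 kHz ≤ fs/2 = 27.55 kHz, appears at 21.7 kHz.
43.8 kHz > fs/2 = 27.55 kHz, folds to fs − 43.8 kHz = 11.3 kHz.
Distinct values: {11.3 kHz, 21.7 kHz, 26.2 kHz}.

11.3 kHz, 21.7 kHz, 26.2 kHz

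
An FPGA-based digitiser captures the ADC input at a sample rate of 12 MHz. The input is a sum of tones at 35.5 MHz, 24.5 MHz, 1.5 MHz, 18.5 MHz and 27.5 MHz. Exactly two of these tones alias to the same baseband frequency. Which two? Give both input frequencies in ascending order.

24.5 MHz, 35.5 MHz

fs/2 = 6 MHz.
35.5 MHz mod fs = 11.5 MHz.
11.5 MHz > fs/2 = 6 MHz, folds to fs − 11.5 MHz = 0.5 MHz.
24.5 MHz mod fs = 0.5 MHz.
0.5 MHz ≤ fs/2 = 6 MHz, appears at 0.5 MHz.
1.5 MHz ≤ fs/2 = 6 MHz, passes unchanged.
18.5 MHz mod fs = 6.5 MHz.
6.5 MHz > fs/2 = 6 MHz, folds to fs − 6.5 MHz = 5.5 MHz.
27.5 MHz mod fs = 3.5 MHz.
3.5 MHz ≤ fs/2 = 6 MHz, appears at 3.5 MHz.
24.5 MHz and 35.5 MHz both map to 0.5 MHz.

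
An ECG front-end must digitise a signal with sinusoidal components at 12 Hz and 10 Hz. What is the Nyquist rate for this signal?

Highest-frequency component: 12 Hz.
Nyquist rate = 2 × 12 Hz = 24 Hz.

24 Hz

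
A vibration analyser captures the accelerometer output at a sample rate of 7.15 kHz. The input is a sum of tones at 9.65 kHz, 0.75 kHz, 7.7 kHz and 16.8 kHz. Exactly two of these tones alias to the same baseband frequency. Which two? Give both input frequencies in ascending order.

fs/2 = 3.575 kHz.
9.65 kHz mod fs = 2.5 kHz.
2.5 kHz ≤ fs/2 = 3.575 kHz, appears at 2.5 kHz.
0.75 kHz ≤ fs/2 = 3.575 kHz, passes unchanged.
7.7 kHz mod fs = 0.55 kHz.
0.55 kHz ≤ fs/2 = 3.575 kHz, appears at 0.55 kHz.
16.8 kHz mod fs = 2.5 kHz.
2.5 kHz ≤ fs/2 = 3.575 kHz, appears at 2.5 kHz.
9.65 kHz and 16.8 kHz both map to 2.5 kHz.

9.65 kHz, 16.8 kHz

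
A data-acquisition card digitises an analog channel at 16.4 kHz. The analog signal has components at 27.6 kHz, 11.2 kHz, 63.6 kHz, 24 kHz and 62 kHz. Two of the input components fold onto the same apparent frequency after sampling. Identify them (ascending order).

fs/2 = 8.2 kHz.
27.6 kHz mod fs = 11.2 kHz.
11.2 kHz > fs/2 = 8.2 kHz, folds to fs − 11.2 kHz = 5.2 kHz.
11.2 kHz > fs/2 = 8.2 kHz, folds to fs − 11.2 kHz = 5.2 kHz.
63.6 kHz mod fs = 14.4 kHz.
14.4 kHz > fs/2 = 8.2 kHz, folds to fs − 14.4 kHz = 2 kHz.
24 kHz mod fs = 7.6 kHz.
7.6 kHz ≤ fs/2 = 8.2 kHz, appears at 7.6 kHz.
62 kHz mod fs = 12.8 kHz.
12.8 kHz > fs/2 = 8.2 kHz, folds to fs − 12.8 kHz = 3.6 kHz.
11.2 kHz and 27.6 kHz both map to 5.2 kHz.

11.2 kHz, 27.6 kHz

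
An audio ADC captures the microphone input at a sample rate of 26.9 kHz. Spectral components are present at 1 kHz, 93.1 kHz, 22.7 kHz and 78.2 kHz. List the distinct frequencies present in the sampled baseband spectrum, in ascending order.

1 kHz, 2.5 kHz, 4.2 kHz, 12.4 kHz

fs/2 = 13.45 kHz.
1 kHz ≤ fs/2 = 13.45 kHz, passes unchanged.
93.1 kHz mod fs = 12.4 kHz.
12.4 kHz ≤ fs/2 = 13.45 kHz, appears at 12.4 kHz.
22.7 kHz > fs/2 = 13.45 kHz, folds to fs − 22.7 kHz = 4.2 kHz.
78.2 kHz mod fs = 24.4 kHz.
24.4 kHz > fs/2 = 13.45 kHz, folds to fs − 24.4 kHz = 2.5 kHz.
Distinct values: {1 kHz, 2.5 kHz, 4.2 kHz, 12.4 kHz}.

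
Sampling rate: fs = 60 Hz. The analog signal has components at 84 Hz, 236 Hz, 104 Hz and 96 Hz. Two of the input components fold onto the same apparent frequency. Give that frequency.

fs/2 = 30 Hz.
84 Hz mod fs = 24 Hz.
24 Hz ≤ fs/2 = 30 Hz, appears at 24 Hz.
236 Hz mod fs = 56 Hz.
56 Hz > fs/2 = 30 Hz, folds to fs − 56 Hz = 4 Hz.
104 Hz mod fs = 44 Hz.
44 Hz > fs/2 = 30 Hz, folds to fs − 44 Hz = 16 Hz.
96 Hz mod fs = 36 Hz.
36 Hz > fs/2 = 30 Hz, folds to fs − 36 Hz = 24 Hz.
84 Hz and 96 Hz both map to 24 Hz.

24 Hz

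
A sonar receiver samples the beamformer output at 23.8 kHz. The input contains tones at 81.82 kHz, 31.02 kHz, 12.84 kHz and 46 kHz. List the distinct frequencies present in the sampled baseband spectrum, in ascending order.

fs/2 = 11.9 kHz.
81.82 kHz mod fs = 10.42 kHz.
10.42 kHz ≤ fs/2 = 11.9 kHz, appears at 10.42 kHz.
31.02 kHz mod fs = 7.22 kHz.
7.22 kHz ≤ fs/2 = 11.9 kHz, appears at 7.22 kHz.
12.84 kHz > fs/2 = 11.9 kHz, folds to fs − 12.84 kHz = 10.96 kHz.
46 kHz mod fs = 22.2 kHz.
22.2 kHz > fs/2 = 11.9 kHz, folds to fs − 22.2 kHz = 1.6 kHz.
Distinct values: {1.6 kHz, 7.22 kHz, 10.42 kHz, 10.96 kHz}.

1.6 kHz, 7.22 kHz, 10.42 kHz, 10.96 kHz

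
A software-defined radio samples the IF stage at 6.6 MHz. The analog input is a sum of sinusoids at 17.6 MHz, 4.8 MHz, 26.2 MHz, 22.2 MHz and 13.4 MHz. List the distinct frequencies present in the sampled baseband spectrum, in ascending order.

fs/2 = 3.3 MHz.
17.6 MHz mod fs = 4.4 MHz.
4.4 MHz > fs/2 = 3.3 MHz, folds to fs − 4.4 MHz = 2.2 MHz.
4.8 MHz > fs/2 = 3.3 MHz, folds to fs − 4.8 MHz = 1.8 MHz.
26.2 MHz mod fs = 6.4 MHz.
6.4 MHz > fs/2 = 3.3 MHz, folds to fs − 6.4 MHz = 0.2 MHz.
22.2 MHz mod fs = 2.4 MHz.
2.4 MHz ≤ fs/2 = 3.3 MHz, appears at 2.4 MHz.
13.4 MHz mod fs = 0.2 MHz.
0.2 MHz ≤ fs/2 = 3.3 MHz, appears at 0.2 MHz.
Distinct values: {0.2 MHz, 1.8 MHz, 2.2 MHz, 2.4 MHz}.

0.2 MHz, 1.8 MHz, 2.2 MHz, 2.4 MHz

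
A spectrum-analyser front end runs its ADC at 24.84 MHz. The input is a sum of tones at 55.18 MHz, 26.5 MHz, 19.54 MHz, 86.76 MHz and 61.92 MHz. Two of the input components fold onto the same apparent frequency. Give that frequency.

12.24 MHz

fs/2 = 12.42 MHz.
55.18 MHz mod fs = 5.5 MHz.
5.5 MHz ≤ fs/2 = 12.42 MHz, appears at 5.5 MHz.
26.5 MHz mod fs = 1.66 MHz.
1.66 MHz ≤ fs/2 = 12.42 MHz, appears at 1.66 MHz.
19.54 MHz > fs/2 = 12.42 MHz, folds to fs − 19.54 MHz = 5.3 MHz.
86.76 MHz mod fs = 12.24 MHz.
12.24 MHz ≤ fs/2 = 12.42 MHz, appears at 12.24 MHz.
61.92 MHz mod fs = 12.24 MHz.
12.24 MHz ≤ fs/2 = 12.42 MHz, appears at 12.24 MHz.
61.92 MHz and 86.76 MHz both map to 12.24 MHz.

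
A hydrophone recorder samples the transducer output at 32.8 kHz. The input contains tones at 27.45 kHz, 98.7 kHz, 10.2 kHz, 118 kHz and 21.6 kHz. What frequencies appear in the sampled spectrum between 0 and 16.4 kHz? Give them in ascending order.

0.3 kHz, 5.35 kHz, 10.2 kHz, 11.2 kHz, 13.2 kHz

fs/2 = 16.4 kHz.
27.45 kHz > fs/2 = 16.4 kHz, folds to fs − 27.45 kHz = 5.35 kHz.
98.7 kHz mod fs = 0.3 kHz.
0.3 kHz ≤ fs/2 = 16.4 kHz, appears at 0.3 kHz.
10.2 kHz ≤ fs/2 = 16.4 kHz, passes unchanged.
118 kHz mod fs = 19.6 kHz.
19.6 kHz > fs/2 = 16.4 kHz, folds to fs − 19.6 kHz = 13.2 kHz.
21.6 kHz > fs/2 = 16.4 kHz, folds to fs − 21.6 kHz = 11.2 kHz.
Distinct values: {0.3 kHz, 5.35 kHz, 10.2 kHz, 11.2 kHz, 13.2 kHz}.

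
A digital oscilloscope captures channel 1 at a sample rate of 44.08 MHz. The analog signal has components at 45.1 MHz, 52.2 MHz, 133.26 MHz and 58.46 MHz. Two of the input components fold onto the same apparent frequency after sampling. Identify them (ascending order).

45.1 MHz, 133.26 MHz

fs/2 = 22.04 MHz.
45.1 MHz mod fs = 1.02 MHz.
1.02 MHz ≤ fs/2 = 22.04 MHz, appears at 1.02 MHz.
52.2 MHz mod fs = 8.12 MHz.
8.12 MHz ≤ fs/2 = 22.04 MHz, appears at 8.12 MHz.
133.26 MHz mod fs = 1.02 MHz.
1.02 MHz ≤ fs/2 = 22.04 MHz, appears at 1.02 MHz.
58.46 MHz mod fs = 14.38 MHz.
14.38 MHz ≤ fs/2 = 22.04 MHz, appears at 14.38 MHz.
45.1 MHz and 133.26 MHz both map to 1.02 MHz.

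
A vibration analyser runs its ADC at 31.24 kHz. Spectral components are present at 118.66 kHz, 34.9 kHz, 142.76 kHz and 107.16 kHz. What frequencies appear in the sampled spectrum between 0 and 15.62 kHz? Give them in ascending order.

3.66 kHz, 6.3 kHz, 13.44 kHz

fs/2 = 15.62 kHz.
118.66 kHz mod fs = 24.94 kHz.
24.94 kHz > fs/2 = 15.62 kHz, folds to fs − 24.94 kHz = 6.3 kHz.
34.9 kHz mod fs = 3.66 kHz.
3.66 kHz ≤ fs/2 = 15.62 kHz, appears at 3.66 kHz.
142.76 kHz mod fs = 17.8 kHz.
17.8 kHz > fs/2 = 15.62 kHz, folds to fs − 17.8 kHz = 13.44 kHz.
107.16 kHz mod fs = 13.44 kHz.
13.44 kHz ≤ fs/2 = 15.62 kHz, appears at 13.44 kHz.
Distinct values: {3.66 kHz, 6.3 kHz, 13.44 kHz}.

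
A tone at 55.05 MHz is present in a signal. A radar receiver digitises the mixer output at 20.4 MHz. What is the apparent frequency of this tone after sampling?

6.15 MHz

55.05 MHz mod fs = 14.25 MHz.
14.25 MHz > fs/2 = 10.2 MHz, folds to fs − 14.25 MHz = 6.15 MHz.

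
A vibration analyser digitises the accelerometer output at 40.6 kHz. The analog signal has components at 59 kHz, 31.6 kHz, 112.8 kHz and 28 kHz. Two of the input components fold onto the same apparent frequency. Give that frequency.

9 kHz

fs/2 = 20.3 kHz.
59 kHz mod fs = 18.4 kHz.
18.4 kHz ≤ fs/2 = 20.3 kHz, appears at 18.4 kHz.
31.6 kHz > fs/2 = 20.3 kHz, folds to fs − 31.6 kHz = 9 kHz.
112.8 kHz mod fs = 31.6 kHz.
31.6 kHz > fs/2 = 20.3 kHz, folds to fs − 31.6 kHz = 9 kHz.
28 kHz > fs/2 = 20.3 kHz, folds to fs − 28 kHz = 12.6 kHz.
31.6 kHz and 112.8 kHz both map to 9 kHz.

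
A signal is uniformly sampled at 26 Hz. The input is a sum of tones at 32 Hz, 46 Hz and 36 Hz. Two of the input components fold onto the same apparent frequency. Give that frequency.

fs/2 = 13 Hz.
32 Hz mod fs = 6 Hz.
6 Hz ≤ fs/2 = 13 Hz, appears at 6 Hz.
46 Hz mod fs = 20 Hz.
20 Hz > fs/2 = 13 Hz, folds to fs − 20 Hz = 6 Hz.
36 Hz mod fs = 10 Hz.
10 Hz ≤ fs/2 = 13 Hz, appears at 10 Hz.
32 Hz and 46 Hz both map to 6 Hz.

6 Hz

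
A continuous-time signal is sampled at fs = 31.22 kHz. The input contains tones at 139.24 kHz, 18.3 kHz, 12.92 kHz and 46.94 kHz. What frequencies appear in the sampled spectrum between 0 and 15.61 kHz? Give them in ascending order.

fs/2 = 15.61 kHz.
139.24 kHz mod fs = 14.36 kHz.
14.36 kHz ≤ fs/2 = 15.61 kHz, appears at 14.36 kHz.
18.3 kHz > fs/2 = 15.61 kHz, folds to fs − 18.3 kHz = 12.92 kHz.
12.92 kHz ≤ fs/2 = 15.61 kHz, passes unchanged.
46.94 kHz mod fs = 15.72 kHz.
15.72 kHz > fs/2 = 15.61 kHz, folds to fs − 15.72 kHz = 15.5 kHz.
Distinct values: {12.92 kHz, 14.36 kHz, 15.5 kHz}.

12.92 kHz, 14.36 kHz, 15.5 kHz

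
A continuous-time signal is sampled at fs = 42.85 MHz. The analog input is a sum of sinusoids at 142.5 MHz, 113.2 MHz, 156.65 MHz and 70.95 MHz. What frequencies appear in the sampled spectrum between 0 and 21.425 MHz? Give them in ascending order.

fs/2 = 21.425 MHz.
142.5 MHz mod fs = 13.95 MHz.
13.95 MHz ≤ fs/2 = 21.425 MHz, appears at 13.95 MHz.
113.2 MHz mod fs = 27.5 MHz.
27.5 MHz > fs/2 = 21.425 MHz, folds to fs − 27.5 MHz = 15.35 MHz.
156.65 MHz mod fs = 28.1 MHz.
28.1 MHz > fs/2 = 21.425 MHz, folds to fs − 28.1 MHz = 14.75 MHz.
70.95 MHz mod fs = 28.1 MHz.
28.1 MHz > fs/2 = 21.425 MHz, folds to fs − 28.1 MHz = 14.75 MHz.
Distinct values: {13.95 MHz, 14.75 MHz, 15.35 MHz}.

13.95 MHz, 14.75 MHz, 15.35 MHz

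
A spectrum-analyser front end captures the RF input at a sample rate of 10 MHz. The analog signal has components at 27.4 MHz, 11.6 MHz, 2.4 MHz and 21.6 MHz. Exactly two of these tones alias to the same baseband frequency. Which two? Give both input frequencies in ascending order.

11.6 MHz, 21.6 MHz

fs/2 = 5 MHz.
27.4 MHz mod fs = 7.4 MHz.
7.4 MHz > fs/2 = 5 MHz, folds to fs − 7.4 MHz = 2.6 MHz.
11.6 MHz mod fs = 1.6 MHz.
1.6 MHz ≤ fs/2 = 5 MHz, appears at 1.6 MHz.
2.4 MHz ≤ fs/2 = 5 MHz, passes unchanged.
21.6 MHz mod fs = 1.6 MHz.
1.6 MHz ≤ fs/2 = 5 MHz, appears at 1.6 MHz.
11.6 MHz and 21.6 MHz both map to 1.6 MHz.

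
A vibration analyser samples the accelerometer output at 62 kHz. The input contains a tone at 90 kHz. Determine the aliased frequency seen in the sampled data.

90 kHz mod fs = 28 kHz.
28 kHz ≤ fs/2 = 31 kHz, appears at 28 kHz.

28 kHz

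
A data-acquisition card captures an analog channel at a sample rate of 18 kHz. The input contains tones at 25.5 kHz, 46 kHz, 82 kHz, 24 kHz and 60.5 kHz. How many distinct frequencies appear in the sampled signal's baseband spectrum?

4

fs/2 = 9 kHz.
25.5 kHz mod fs = 7.5 kHz.
7.5 kHz ≤ fs/2 = 9 kHz, appears at 7.5 kHz.
46 kHz mod fs = 10 kHz.
10 kHz > fs/2 = 9 kHz, folds to fs − 10 kHz = 8 kHz.
82 kHz mod fs = 10 kHz.
10 kHz > fs/2 = 9 kHz, folds to fs − 10 kHz = 8 kHz.
24 kHz mod fs = 6 kHz.
6 kHz ≤ fs/2 = 9 kHz, appears at 6 kHz.
60.5 kHz mod fs = 6.5 kHz.
6.5 kHz ≤ fs/2 = 9 kHz, appears at 6.5 kHz.
Distinct values: {6 kHz, 6.5 kHz, 7.5 kHz, 8 kHz} → 4.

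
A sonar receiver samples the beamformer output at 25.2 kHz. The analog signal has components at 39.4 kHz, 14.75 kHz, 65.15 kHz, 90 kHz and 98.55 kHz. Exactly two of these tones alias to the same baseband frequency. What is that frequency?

fs/2 = 12.6 kHz.
39.4 kHz mod fs = 14.2 kHz.
14.2 kHz > fs/2 = 12.6 kHz, folds to fs − 14.2 kHz = 11 kHz.
14.75 kHz > fs/2 = 12.6 kHz, folds to fs − 14.75 kHz = 10.45 kHz.
65.15 kHz mod fs = 14.75 kHz.
14.75 kHz > fs/2 = 12.6 kHz, folds to fs − 14.75 kHz = 10.45 kHz.
90 kHz mod fs = 14.4 kHz.
14.4 kHz > fs/2 = 12.6 kHz, folds to fs − 14.4 kHz = 10.8 kHz.
98.55 kHz mod fs = 22.95 kHz.
22.95 kHz > fs/2 = 12.6 kHz, folds to fs − 22.95 kHz = 2.25 kHz.
14.75 kHz and 65.15 kHz both map to 10.45 kHz.

10.45 kHz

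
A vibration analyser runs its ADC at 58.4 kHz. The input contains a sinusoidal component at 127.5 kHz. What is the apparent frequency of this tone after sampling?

127.5 kHz mod fs = 10.7 kHz.
10.7 kHz ≤ fs/2 = 29.2 kHz, appears at 10.7 kHz.

10.7 kHz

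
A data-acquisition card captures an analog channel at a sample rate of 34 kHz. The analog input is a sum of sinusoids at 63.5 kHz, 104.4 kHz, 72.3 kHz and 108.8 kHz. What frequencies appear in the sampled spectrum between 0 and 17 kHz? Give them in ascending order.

fs/2 = 17 kHz.
63.5 kHz mod fs = 29.5 kHz.
29.5 kHz > fs/2 = 17 kHz, folds to fs − 29.5 kHz = 4.5 kHz.
104.4 kHz mod fs = 2.4 kHz.
2.4 kHz ≤ fs/2 = 17 kHz, appears at 2.4 kHz.
72.3 kHz mod fs = 4.3 kHz.
4.3 kHz ≤ fs/2 = 17 kHz, appears at 4.3 kHz.
108.8 kHz mod fs = 6.8 kHz.
6.8 kHz ≤ fs/2 = 17 kHz, appears at 6.8 kHz.
Distinct values: {2.4 kHz, 4.3 kHz, 4.5 kHz, 6.8 kHz}.

2.4 kHz, 4.3 kHz, 4.5 kHz, 6.8 kHz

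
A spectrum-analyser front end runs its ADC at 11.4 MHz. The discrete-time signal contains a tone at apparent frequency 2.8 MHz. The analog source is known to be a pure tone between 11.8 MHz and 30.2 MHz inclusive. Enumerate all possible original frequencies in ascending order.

14.2 MHz, 20 MHz, 25.6 MHz

Frequencies that alias to 2.8 MHz are k·fs ± 2.8 MHz for integer k ≥ 0.
k=0: 2.8 MHz.
k=1: 8.6 MHz, 14.2 MHz.
k=2: 20 MHz, 25.6 MHz.
k=3: 31.4 MHz, 37 MHz.
Within [11.8 MHz, 30.2 MHz]: 14.2 MHz, 20 MHz, 25.6 MHz.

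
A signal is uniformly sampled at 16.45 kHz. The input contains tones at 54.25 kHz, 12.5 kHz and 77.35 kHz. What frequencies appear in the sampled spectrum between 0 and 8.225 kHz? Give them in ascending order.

3.95 kHz, 4.9 kHz

fs/2 = 8.225 kHz.
54.25 kHz mod fs = 4.9 kHz.
4.9 kHz ≤ fs/2 = 8.225 kHz, appears at 4.9 kHz.
12.5 kHz > fs/2 = 8.225 kHz, folds to fs − 12.5 kHz = 3.95 kHz.
77.35 kHz mod fs = 11.55 kHz.
11.55 kHz > fs/2 = 8.225 kHz, folds to fs − 11.55 kHz = 4.9 kHz.
Distinct values: {3.95 kHz, 4.9 kHz}.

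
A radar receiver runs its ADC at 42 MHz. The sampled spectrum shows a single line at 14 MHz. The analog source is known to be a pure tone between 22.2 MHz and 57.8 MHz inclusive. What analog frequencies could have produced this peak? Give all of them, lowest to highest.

28 MHz, 56 MHz

Frequencies that alias to 14 MHz are k·fs ± 14 MHz for integer k ≥ 0.
k=0: 14 MHz.
k=1: 28 MHz, 56 MHz.
k=2: 70 MHz, 98 MHz.
Within [22.2 MHz, 57.8 MHz]: 28 MHz, 56 MHz.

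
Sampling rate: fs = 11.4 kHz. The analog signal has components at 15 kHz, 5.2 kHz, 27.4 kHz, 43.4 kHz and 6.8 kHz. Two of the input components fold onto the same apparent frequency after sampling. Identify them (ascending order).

fs/2 = 5.7 kHz.
15 kHz mod fs = 3.6 kHz.
3.6 kHz ≤ fs/2 = 5.7 kHz, appears at 3.6 kHz.
5.2 kHz ≤ fs/2 = 5.7 kHz, passes unchanged.
27.4 kHz mod fs = 4.6 kHz.
4.6 kHz ≤ fs/2 = 5.7 kHz, appears at 4.6 kHz.
43.4 kHz mod fs = 9.2 kHz.
9.2 kHz > fs/2 = 5.7 kHz, folds to fs − 9.2 kHz = 2.2 kHz.
6.8 kHz > fs/2 = 5.7 kHz, folds to fs − 6.8 kHz = 4.6 kHz.
6.8 kHz and 27.4 kHz both map to 4.6 kHz.

6.8 kHz, 27.4 kHz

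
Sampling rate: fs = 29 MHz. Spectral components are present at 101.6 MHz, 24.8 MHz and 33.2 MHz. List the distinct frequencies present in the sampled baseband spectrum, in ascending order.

fs/2 = 14.5 MHz.
101.6 MHz mod fs = 14.6 MHz.
14.6 MHz > fs/2 = 14.5 MHz, folds to fs − 14.6 MHz = 14.4 MHz.
24.8 MHz > fs/2 = 14.5 MHz, folds to fs − 24.8 MHz = 4.2 MHz.
33.2 MHz mod fs = 4.2 MHz.
4.2 MHz ≤ fs/2 = 14.5 MHz, appears at 4.2 MHz.
Distinct values: {4.2 MHz, 14.4 MHz}.

4.2 MHz, 14.4 MHz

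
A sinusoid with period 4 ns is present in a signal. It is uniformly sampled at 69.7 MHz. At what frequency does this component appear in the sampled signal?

T = 4 ns → f = 1/T = 250 MHz.
250 MHz mod fs = 40.9 MHz.
40.9 MHz > fs/2 = 34.85 MHz, folds to fs − 40.9 MHz = 28.8 MHz.

28.8 MHz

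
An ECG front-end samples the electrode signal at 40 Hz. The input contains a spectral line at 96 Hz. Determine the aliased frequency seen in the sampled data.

16 Hz

96 Hz mod fs = 16 Hz.
16 Hz ≤ fs/2 = 20 Hz, appears at 16 Hz.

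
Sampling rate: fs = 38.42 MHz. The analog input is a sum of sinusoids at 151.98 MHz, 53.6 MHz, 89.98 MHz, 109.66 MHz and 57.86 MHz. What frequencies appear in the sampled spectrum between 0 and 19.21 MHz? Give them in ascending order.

1.7 MHz, 5.6 MHz, 13.14 MHz, 15.18 MHz, 18.98 MHz

fs/2 = 19.21 MHz.
151.98 MHz mod fs = 36.72 MHz.
36.72 MHz > fs/2 = 19.21 MHz, folds to fs − 36.72 MHz = 1.7 MHz.
53.6 MHz mod fs = 15.18 MHz.
15.18 MHz ≤ fs/2 = 19.21 MHz, appears at 15.18 MHz.
89.98 MHz mod fs = 13.14 MHz.
13.14 MHz ≤ fs/2 = 19.21 MHz, appears at 13.14 MHz.
109.66 MHz mod fs = 32.82 MHz.
32.82 MHz > fs/2 = 19.21 MHz, folds to fs − 32.82 MHz = 5.6 MHz.
57.86 MHz mod fs = 19.44 MHz.
19.44 MHz > fs/2 = 19.21 MHz, folds to fs − 19.44 MHz = 18.98 MHz.
Distinct values: {1.7 MHz, 5.6 MHz, 13.14 MHz, 15.18 MHz, 18.98 MHz}.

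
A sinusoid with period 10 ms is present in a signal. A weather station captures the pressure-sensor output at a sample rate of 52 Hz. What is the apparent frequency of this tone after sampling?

T = 10 ms → f = 1/T = 100 Hz.
100 Hz mod fs = 48 Hz.
48 Hz > fs/2 = 26 Hz, folds to fs − 48 Hz = 4 Hz.

4 Hz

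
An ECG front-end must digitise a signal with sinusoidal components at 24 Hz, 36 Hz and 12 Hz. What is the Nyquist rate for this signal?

72 Hz

Highest-frequency component: 36 Hz.
Nyquist rate = 2 × 36 Hz = 72 Hz.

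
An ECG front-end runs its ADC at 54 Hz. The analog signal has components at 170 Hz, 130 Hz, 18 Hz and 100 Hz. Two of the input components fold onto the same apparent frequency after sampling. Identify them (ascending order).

fs/2 = 27 Hz.
170 Hz mod fs = 8 Hz.
8 Hz ≤ fs/2 = 27 Hz, appears at 8 Hz.
130 Hz mod fs = 22 Hz.
22 Hz ≤ fs/2 = 27 Hz, appears at 22 Hz.
18 Hz ≤ fs/2 = 27 Hz, passes unchanged.
100 Hz mod fs = 46 Hz.
46 Hz > fs/2 = 27 Hz, folds to fs − 46 Hz = 8 Hz.
100 Hz and 170 Hz both map to 8 Hz.

100 Hz, 170 Hz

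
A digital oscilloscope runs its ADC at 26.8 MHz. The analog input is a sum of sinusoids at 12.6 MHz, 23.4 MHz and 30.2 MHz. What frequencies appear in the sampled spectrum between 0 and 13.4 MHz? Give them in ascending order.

3.4 MHz, 12.6 MHz

fs/2 = 13.4 MHz.
12.6 MHz ≤ fs/2 = 13.4 MHz, passes unchanged.
23.4 MHz > fs/2 = 13.4 MHz, folds to fs − 23.4 MHz = 3.4 MHz.
30.2 MHz mod fs = 3.4 MHz.
3.4 MHz ≤ fs/2 = 13.4 MHz, appears at 3.4 MHz.
Distinct values: {3.4 MHz, 12.6 MHz}.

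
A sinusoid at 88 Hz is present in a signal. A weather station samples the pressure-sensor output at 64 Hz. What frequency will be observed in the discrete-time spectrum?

24 Hz

88 Hz mod fs = 24 Hz.
24 Hz ≤ fs/2 = 32 Hz, appears at 24 Hz.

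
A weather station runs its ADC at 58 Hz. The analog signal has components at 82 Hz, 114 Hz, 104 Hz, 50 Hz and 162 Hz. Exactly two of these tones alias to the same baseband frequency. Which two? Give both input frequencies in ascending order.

fs/2 = 29 Hz.
82 Hz mod fs = 24 Hz.
24 Hz ≤ fs/2 = 29 Hz, appears at 24 Hz.
114 Hz mod fs = 56 Hz.
56 Hz > fs/2 = 29 Hz, folds to fs − 56 Hz = 2 Hz.
104 Hz mod fs = 46 Hz.
46 Hz > fs/2 = 29 Hz, folds to fs − 46 Hz = 12 Hz.
50 Hz > fs/2 = 29 Hz, folds to fs − 50 Hz = 8 Hz.
162 Hz mod fs = 46 Hz.
46 Hz > fs/2 = 29 Hz, folds to fs − 46 Hz = 12 Hz.
104 Hz and 162 Hz both map to 12 Hz.

104 Hz, 162 Hz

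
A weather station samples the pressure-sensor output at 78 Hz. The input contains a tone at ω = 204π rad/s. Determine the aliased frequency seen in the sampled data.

ω = 204π rad/s → f = ω/(2π) = 102 Hz.
102 Hz mod fs = 24 Hz.
24 Hz ≤ fs/2 = 39 Hz, appears at 24 Hz.

24 Hz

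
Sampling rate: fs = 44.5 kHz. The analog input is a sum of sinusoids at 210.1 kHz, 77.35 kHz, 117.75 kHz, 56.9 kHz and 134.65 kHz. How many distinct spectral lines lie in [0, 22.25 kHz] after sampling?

fs/2 = 22.25 kHz.
210.1 kHz mod fs = 32.1 kHz.
32.1 kHz > fs/2 = 22.25 kHz, folds to fs − 32.1 kHz = 12.4 kHz.
77.35 kHz mod fs = 32.85 kHz.
32.85 kHz > fs/2 = 22.25 kHz, folds to fs − 32.85 kHz = 11.65 kHz.
117.75 kHz mod fs = 28.75 kHz.
28.75 kHz > fs/2 = 22.25 kHz, folds to fs − 28.75 kHz = 15.75 kHz.
56.9 kHz mod fs = 12.4 kHz.
12.4 kHz ≤ fs/2 = 22.25 kHz, appears at 12.4 kHz.
134.65 kHz mod fs = 1.15 kHz.
1.15 kHz ≤ fs/2 = 22.25 kHz, appears at 1.15 kHz.
Distinct values: {1.15 kHz, 11.65 kHz, 12.4 kHz, 15.75 kHz} → 4.

4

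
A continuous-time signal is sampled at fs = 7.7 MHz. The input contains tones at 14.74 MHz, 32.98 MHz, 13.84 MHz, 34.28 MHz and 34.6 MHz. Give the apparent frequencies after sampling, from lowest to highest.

0.66 MHz, 1.56 MHz, 2.18 MHz, 3.48 MHz, 3.8 MHz

fs/2 = 3.85 MHz.
14.74 MHz mod fs = 7.04 MHz.
7.04 MHz > fs/2 = 3.85 MHz, folds to fs − 7.04 MHz = 0.66 MHz.
32.98 MHz mod fs = 2.18 MHz.
2.18 MHz ≤ fs/2 = 3.85 MHz, appears at 2.18 MHz.
13.84 MHz mod fs = 6.14 MHz.
6.14 MHz > fs/2 = 3.85 MHz, folds to fs − 6.14 MHz = 1.56 MHz.
34.28 MHz mod fs = 3.48 MHz.
3.48 MHz ≤ fs/2 = 3.85 MHz, appears at 3.48 MHz.
34.6 MHz mod fs = 3.8 MHz.
3.8 MHz ≤ fs/2 = 3.85 MHz, appears at 3.8 MHz.
Distinct values: {0.66 MHz, 1.56 MHz, 2.18 MHz, 3.48 MHz, 3.8 MHz}.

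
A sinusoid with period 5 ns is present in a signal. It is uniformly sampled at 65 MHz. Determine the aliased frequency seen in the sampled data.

5 MHz

T = 5 ns → f = 1/T = 200 MHz.
200 MHz mod fs = 5 MHz.
5 MHz ≤ fs/2 = 32.5 MHz, appears at 5 MHz.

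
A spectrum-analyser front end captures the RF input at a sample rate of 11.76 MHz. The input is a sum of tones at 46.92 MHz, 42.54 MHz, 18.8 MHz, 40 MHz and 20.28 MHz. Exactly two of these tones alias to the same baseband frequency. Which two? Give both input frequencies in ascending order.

18.8 MHz, 40 MHz

fs/2 = 5.88 MHz.
46.92 MHz mod fs = 11.64 MHz.
11.64 MHz > fs/2 = 5.88 MHz, folds to fs − 11.64 MHz = 0.12 MHz.
42.54 MHz mod fs = 7.26 MHz.
7.26 MHz > fs/2 = 5.88 MHz, folds to fs − 7.26 MHz = 4.5 MHz.
18.8 MHz mod fs = 7.04 MHz.
7.04 MHz > fs/2 = 5.88 MHz, folds to fs − 7.04 MHz = 4.72 MHz.
40 MHz mod fs = 4.72 MHz.
4.72 MHz ≤ fs/2 = 5.88 MHz, appears at 4.72 MHz.
20.28 MHz mod fs = 8.52 MHz.
8.52 MHz > fs/2 = 5.88 MHz, folds to fs − 8.52 MHz = 3.24 MHz.
18.8 MHz and 40 MHz both map to 4.72 MHz.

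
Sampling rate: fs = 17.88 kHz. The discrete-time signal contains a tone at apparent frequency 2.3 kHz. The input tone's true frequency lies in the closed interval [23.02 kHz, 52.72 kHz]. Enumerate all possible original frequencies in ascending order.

33.46 kHz, 38.06 kHz, 51.34 kHz

Frequencies that alias to 2.3 kHz are k·fs ± 2.3 kHz for integer k ≥ 0.
k=0: 2.3 kHz.
k=1: 15.58 kHz, 20.18 kHz.
k=2: 33.46 kHz, 38.06 kHz.
k=3: 51.34 kHz, 55.94 kHz.
k=4: 69.22 kHz, 73.82 kHz.
Within [23.02 kHz, 52.72 kHz]: 33.46 kHz, 38.06 kHz, 51.34 kHz.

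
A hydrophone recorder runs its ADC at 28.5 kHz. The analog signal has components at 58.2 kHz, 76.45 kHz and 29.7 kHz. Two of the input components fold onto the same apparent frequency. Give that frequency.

1.2 kHz

fs/2 = 14.25 kHz.
58.2 kHz mod fs = 1.2 kHz.
1.2 kHz ≤ fs/2 = 14.25 kHz, appears at 1.2 kHz.
76.45 kHz mod fs = 19.45 kHz.
19.45 kHz > fs/2 = 14.25 kHz, folds to fs − 19.45 kHz = 9.05 kHz.
29.7 kHz mod fs = 1.2 kHz.
1.2 kHz ≤ fs/2 = 14.25 kHz, appears at 1.2 kHz.
29.7 kHz and 58.2 kHz both map to 1.2 kHz.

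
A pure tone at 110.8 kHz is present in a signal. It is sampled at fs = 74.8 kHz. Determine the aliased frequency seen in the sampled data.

110.8 kHz mod fs = 36 kHz.
36 kHz ≤ fs/2 = 37.4 kHz, appears at 36 kHz.

36 kHz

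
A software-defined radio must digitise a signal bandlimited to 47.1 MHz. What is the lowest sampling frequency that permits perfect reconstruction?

Nyquist rate = 2 × 47.1 MHz = 94.2 MHz.

94.2 MHz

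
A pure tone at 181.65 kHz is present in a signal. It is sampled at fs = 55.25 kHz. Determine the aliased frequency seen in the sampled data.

181.65 kHz mod fs = 15.9 kHz.
15.9 kHz ≤ fs/2 = 27.625 kHz, appears at 15.9 kHz.

15.9 kHz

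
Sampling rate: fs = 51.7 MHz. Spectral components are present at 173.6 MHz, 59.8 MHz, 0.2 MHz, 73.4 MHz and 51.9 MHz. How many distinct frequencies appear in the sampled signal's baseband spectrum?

fs/2 = 25.85 MHz.
173.6 MHz mod fs = 18.5 MHz.
18.5 MHz ≤ fs/2 = 25.85 MHz, appears at 18.5 MHz.
59.8 MHz mod fs = 8.1 MHz.
8.1 MHz ≤ fs/2 = 25.85 MHz, appears at 8.1 MHz.
0.2 MHz ≤ fs/2 = 25.85 MHz, passes unchanged.
73.4 MHz mod fs = 21.7 MHz.
21.7 MHz ≤ fs/2 = 25.85 MHz, appears at 21.7 MHz.
51.9 MHz mod fs = 0.2 MHz.
0.2 MHz ≤ fs/2 = 25.85 MHz, appears at 0.2 MHz.
Distinct values: {0.2 MHz, 8.1 MHz, 18.5 MHz, 21.7 MHz} → 4.

4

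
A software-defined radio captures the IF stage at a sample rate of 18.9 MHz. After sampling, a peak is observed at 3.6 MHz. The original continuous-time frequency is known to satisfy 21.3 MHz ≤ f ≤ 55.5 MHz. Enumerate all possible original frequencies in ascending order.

22.5 MHz, 34.2 MHz, 41.4 MHz, 53.1 MHz

Frequencies that alias to 3.6 MHz are k·fs ± 3.6 MHz for integer k ≥ 0.
k=0: 3.6 MHz.
k=1: 15.3 MHz, 22.5 MHz.
k=2: 34.2 MHz, 41.4 MHz.
k=3: 53.1 MHz, 60.3 MHz.
k=4: 72 MHz, 79.2 MHz.
Within [21.3 MHz, 55.5 MHz]: 22.5 MHz, 34.2 MHz, 41.4 MHz, 53.1 MHz.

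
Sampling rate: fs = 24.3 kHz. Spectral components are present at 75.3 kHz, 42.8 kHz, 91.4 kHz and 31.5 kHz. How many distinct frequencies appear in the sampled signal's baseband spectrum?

fs/2 = 12.15 kHz.
75.3 kHz mod fs = 2.4 kHz.
2.4 kHz ≤ fs/2 = 12.15 kHz, appears at 2.4 kHz.
42.8 kHz mod fs = 18.5 kHz.
18.5 kHz > fs/2 = 12.15 kHz, folds to fs − 18.5 kHz = 5.8 kHz.
91.4 kHz mod fs = 18.5 kHz.
18.5 kHz > fs/2 = 12.15 kHz, folds to fs − 18.5 kHz = 5.8 kHz.
31.5 kHz mod fs = 7.2 kHz.
7.2 kHz ≤ fs/2 = 12.15 kHz, appears at 7.2 kHz.
Distinct values: {2.4 kHz, 5.8 kHz, 7.2 kHz} → 3.

3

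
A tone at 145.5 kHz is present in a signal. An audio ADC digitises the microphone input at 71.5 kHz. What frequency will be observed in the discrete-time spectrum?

145.5 kHz mod fs = 2.5 kHz.
2.5 kHz ≤ fs/2 = 35.75 kHz, appears at 2.5 kHz.

2.5 kHz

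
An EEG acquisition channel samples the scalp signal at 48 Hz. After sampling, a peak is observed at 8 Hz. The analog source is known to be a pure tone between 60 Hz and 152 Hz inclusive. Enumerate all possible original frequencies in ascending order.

88 Hz, 104 Hz, 136 Hz, 152 Hz

Frequencies that alias to 8 Hz are k·fs ± 8 Hz for integer k ≥ 0.
k=0: 8 Hz.
k=1: 40 Hz, 56 Hz.
k=2: 88 Hz, 104 Hz.
k=3: 136 Hz, 152 Hz.
k=4: 184 Hz, 200 Hz.
Within [60 Hz, 152 Hz]: 88 Hz, 104 Hz, 136 Hz, 152 Hz.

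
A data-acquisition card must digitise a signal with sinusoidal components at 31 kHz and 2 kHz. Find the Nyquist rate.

Highest-frequency component: 31 kHz.
Nyquist rate = 2 × 31 kHz = 62 kHz.

62 kHz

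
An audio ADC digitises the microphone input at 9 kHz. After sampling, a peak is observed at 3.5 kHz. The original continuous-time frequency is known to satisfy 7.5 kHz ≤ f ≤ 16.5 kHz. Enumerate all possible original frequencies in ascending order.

Frequencies that alias to 3.5 kHz are k·fs ± 3.5 kHz for integer k ≥ 0.
k=0: 3.5 kHz.
k=1: 5.5 kHz, 12.5 kHz.
k=2: 14.5 kHz, 21.5 kHz.
k=3: 23.5 kHz, 30.5 kHz.
Within [7.5 kHz, 16.5 kHz]: 12.5 kHz, 14.5 kHz.

12.5 kHz, 14.5 kHz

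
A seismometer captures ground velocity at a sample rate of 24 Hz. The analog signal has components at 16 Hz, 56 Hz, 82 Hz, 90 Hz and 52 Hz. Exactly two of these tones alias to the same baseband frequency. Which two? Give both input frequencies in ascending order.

fs/2 = 12 Hz.
16 Hz > fs/2 = 12 Hz, folds to fs − 16 Hz = 8 Hz.
56 Hz mod fs = 8 Hz.
8 Hz ≤ fs/2 = 12 Hz, appears at 8 Hz.
82 Hz mod fs = 10 Hz.
10 Hz ≤ fs/2 = 12 Hz, appears at 10 Hz.
90 Hz mod fs = 18 Hz.
18 Hz > fs/2 = 12 Hz, folds to fs − 18 Hz = 6 Hz.
52 Hz mod fs = 4 Hz.
4 Hz ≤ fs/2 = 12 Hz, appears at 4 Hz.
16 Hz and 56 Hz both map to 8 Hz.

16 Hz, 56 Hz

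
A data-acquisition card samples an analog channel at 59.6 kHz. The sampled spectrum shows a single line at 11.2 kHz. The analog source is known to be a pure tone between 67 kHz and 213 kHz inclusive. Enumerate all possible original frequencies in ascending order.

Frequencies that alias to 11.2 kHz are k·fs ± 11.2 kHz for integer k ≥ 0.
k=0: 11.2 kHz.
k=1: 48.4 kHz, 70.8 kHz.
k=2: 108 kHz, 130.4 kHz.
k=3: 167.6 kHz, 190 kHz.
k=4: 227.2 kHz, 249.6 kHz.
Within [67 kHz, 213 kHz]: 70.8 kHz, 108 kHz, 130.4 kHz, 167.6 kHz, 190 kHz.

70.8 kHz, 108 kHz, 130.4 kHz, 167.6 kHz, 190 kHz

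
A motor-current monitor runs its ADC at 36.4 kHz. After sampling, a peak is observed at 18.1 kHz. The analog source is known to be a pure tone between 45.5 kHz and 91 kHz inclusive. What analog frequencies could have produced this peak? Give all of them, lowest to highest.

Frequencies that alias to 18.1 kHz are k·fs ± 18.1 kHz for integer k ≥ 0.
k=0: 18.1 kHz.
k=1: 18.3 kHz, 54.5 kHz.
k=2: 54.7 kHz, 90.9 kHz.
k=3: 91.1 kHz, 127.3 kHz.
Within [45.5 kHz, 91 kHz]: 54.5 kHz, 54.7 kHz, 90.9 kHz.

54.5 kHz, 54.7 kHz, 90.9 kHz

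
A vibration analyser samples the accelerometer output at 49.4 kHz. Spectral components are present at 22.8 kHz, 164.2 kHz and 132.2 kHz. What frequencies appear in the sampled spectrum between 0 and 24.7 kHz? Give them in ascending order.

fs/2 = 24.7 kHz.
22.8 kHz ≤ fs/2 = 24.7 kHz, passes unchanged.
164.2 kHz mod fs = 16 kHz.
16 kHz ≤ fs/2 = 24.7 kHz, appears at 16 kHz.
132.2 kHz mod fs = 33.4 kHz.
33.4 kHz > fs/2 = 24.7 kHz, folds to fs − 33.4 kHz = 16 kHz.
Distinct values: {16 kHz, 22.8 kHz}.

16 kHz, 22.8 kHz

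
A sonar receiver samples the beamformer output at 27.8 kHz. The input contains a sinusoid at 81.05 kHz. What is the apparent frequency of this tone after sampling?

2.35 kHz

81.05 kHz mod fs = 25.45 kHz.
25.45 kHz > fs/2 = 13.9 kHz, folds to fs − 25.45 kHz = 2.35 kHz.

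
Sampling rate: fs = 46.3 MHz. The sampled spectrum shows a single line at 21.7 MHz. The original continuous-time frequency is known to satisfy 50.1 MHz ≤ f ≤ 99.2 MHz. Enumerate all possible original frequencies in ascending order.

68 MHz, 70.9 MHz

Frequencies that alias to 21.7 MHz are k·fs ± 21.7 MHz for integer k ≥ 0.
k=0: 21.7 MHz.
k=1: 24.6 MHz, 68 MHz.
k=2: 70.9 MHz, 114.3 MHz.
k=3: 117.2 MHz, 160.6 MHz.
Within [50.1 MHz, 99.2 MHz]: 68 MHz, 70.9 MHz.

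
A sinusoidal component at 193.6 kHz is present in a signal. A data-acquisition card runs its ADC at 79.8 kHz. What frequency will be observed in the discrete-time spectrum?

34 kHz

193.6 kHz mod fs = 34 kHz.
34 kHz ≤ fs/2 = 39.9 kHz, appears at 34 kHz.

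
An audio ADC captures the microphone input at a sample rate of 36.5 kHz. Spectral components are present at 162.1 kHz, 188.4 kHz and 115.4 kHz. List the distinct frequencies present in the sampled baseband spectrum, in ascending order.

5.9 kHz, 16.1 kHz

fs/2 = 18.25 kHz.
162.1 kHz mod fs = 16.1 kHz.
16.1 kHz ≤ fs/2 = 18.25 kHz, appears at 16.1 kHz.
188.4 kHz mod fs = 5.9 kHz.
5.9 kHz ≤ fs/2 = 18.25 kHz, appears at 5.9 kHz.
115.4 kHz mod fs = 5.9 kHz.
5.9 kHz ≤ fs/2 = 18.25 kHz, appears at 5.9 kHz.
Distinct values: {5.9 kHz, 16.1 kHz}.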